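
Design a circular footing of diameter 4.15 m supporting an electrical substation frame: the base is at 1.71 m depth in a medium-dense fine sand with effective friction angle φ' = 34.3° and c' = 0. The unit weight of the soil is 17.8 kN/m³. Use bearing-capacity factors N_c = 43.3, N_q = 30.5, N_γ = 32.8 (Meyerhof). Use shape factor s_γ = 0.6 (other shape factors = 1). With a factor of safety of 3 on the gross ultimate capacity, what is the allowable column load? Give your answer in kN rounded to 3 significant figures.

P_all ≈ 7460 kN

Overburden at base level: q = 17.8 × 1.71 = 30.438 kPa.
Surcharge term q·N_q = 30.438 × 30.5 = 928.36 kPa; self-weight term 0.5·γ·B·N_γ·s_γ = 0.5 × 17.8 × 4.15 × 32.8 × 0.6 = 726.88 kPa.
q_ult = 928.36 + 726.88 = 1655.2 kPa.
Gross allowable pressure q_all = 1655.2 / 3 = 551.75 kPa.
Footing area = 13.5265 m², so allowable column load = 551.75 × 13.5265 = 7463.2 kN.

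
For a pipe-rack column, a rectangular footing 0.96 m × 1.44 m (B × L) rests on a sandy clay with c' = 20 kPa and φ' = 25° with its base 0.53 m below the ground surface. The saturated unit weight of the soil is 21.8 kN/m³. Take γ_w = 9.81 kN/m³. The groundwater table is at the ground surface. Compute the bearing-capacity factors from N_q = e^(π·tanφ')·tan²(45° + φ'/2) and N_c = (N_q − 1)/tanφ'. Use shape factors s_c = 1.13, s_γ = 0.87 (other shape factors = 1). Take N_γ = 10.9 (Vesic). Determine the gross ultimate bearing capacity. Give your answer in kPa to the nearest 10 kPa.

q_ult ≈ 590 kPa

tan25° = 0.4663, so N_q = e^(π×0.4663)·tan²(57.5°) = 4.327 × 2.464 = 10.66.
N_c = (10.66 − 1)/tan25° = 20.72.
γ' = 21.8 − 9.81 = 11.99 kN/m³ (submerged throughout). q = 11.99 × 0.53 = 6.3547 kPa; the same γ' applies in the ½γBN_γ term.
c·N_c·s_c = 20 × 20.721 × 1.13 = 468.28 kPa
q·N_q = 6.3547 × 10.662 = 67.755 kPa
0.5·γ·B·N_γ·s_γ = 0.5 × 11.99 × 0.96 × 10.9 × 0.87 = 54.577 kPa
q_ult = 468.28 + 67.755 + 54.577 = 590.62 kPa.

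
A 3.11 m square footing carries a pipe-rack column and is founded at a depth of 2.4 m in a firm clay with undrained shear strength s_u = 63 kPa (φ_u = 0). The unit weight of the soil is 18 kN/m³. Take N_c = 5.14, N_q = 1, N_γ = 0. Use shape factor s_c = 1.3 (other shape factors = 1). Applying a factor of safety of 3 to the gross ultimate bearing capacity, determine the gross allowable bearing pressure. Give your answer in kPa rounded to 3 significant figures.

q_all ≈ 155 kPa

q = γ·D_f = 18 × 2.4 = 43.2 kPa.
c·N_c·s_c = 63 × 5.14 × 1.3 = 420.97 kPa
q·N_q = 43.2 × 1 = 43.2 kPa
q_ult = 420.97 + 43.2 = 464.17 kPa.
q_all = q_ult / FS = 464.17 / 3 = 154.72 kPa.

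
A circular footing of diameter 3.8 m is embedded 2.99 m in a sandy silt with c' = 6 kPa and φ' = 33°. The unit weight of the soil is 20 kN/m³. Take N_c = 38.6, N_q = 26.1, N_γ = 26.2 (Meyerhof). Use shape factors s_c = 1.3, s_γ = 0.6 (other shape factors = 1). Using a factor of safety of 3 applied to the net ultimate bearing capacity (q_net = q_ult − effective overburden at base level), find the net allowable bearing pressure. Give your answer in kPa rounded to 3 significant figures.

Effective surcharge at the founding depth q = γ·D_f = 20 × 2.99 = 59.8 kPa.
q_ult = c·N_c·s_c + q·N_q + 0.5·γ·B·N_γ·s_γ
     = 6 × 38.6 × 1.3 + 59.8 × 26.1 + 0.5 × 20 × 3.8 × 26.2 × 0.6
     = 301.08 + 1560.8 + 597.36 = 2459.2 kPa.
Net ultimate: q_net = 2459.2 − 59.8 = 2399.4 kPa.
q_all(net) = 2399.4 / 3 = 799.81 kPa.

q_all(net) ≈ 800 kPa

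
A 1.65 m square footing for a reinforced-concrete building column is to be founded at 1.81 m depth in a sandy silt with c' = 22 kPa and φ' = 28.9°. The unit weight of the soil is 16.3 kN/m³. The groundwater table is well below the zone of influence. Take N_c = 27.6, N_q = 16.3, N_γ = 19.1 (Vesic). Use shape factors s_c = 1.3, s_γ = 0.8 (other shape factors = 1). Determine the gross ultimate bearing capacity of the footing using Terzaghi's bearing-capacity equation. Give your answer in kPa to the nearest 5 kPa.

q_ult ≈ 1475 kPa

Overburden at base level: q = 16.3 × 1.81 = 29.503 kPa.
Cohesion term c·N_c·s_c = 22 × 27.6 × 1.3 = 789.36 kPa; surcharge term q·N_q = 29.503 × 16.3 = 480.9 kPa; self-weight term 0.5·γ·B·N_γ·s_γ = 0.5 × 16.3 × 1.65 × 19.1 × 0.8 = 205.48 kPa.
q_ult = 789.36 + 480.9 + 205.48 = 1475.7 kPa.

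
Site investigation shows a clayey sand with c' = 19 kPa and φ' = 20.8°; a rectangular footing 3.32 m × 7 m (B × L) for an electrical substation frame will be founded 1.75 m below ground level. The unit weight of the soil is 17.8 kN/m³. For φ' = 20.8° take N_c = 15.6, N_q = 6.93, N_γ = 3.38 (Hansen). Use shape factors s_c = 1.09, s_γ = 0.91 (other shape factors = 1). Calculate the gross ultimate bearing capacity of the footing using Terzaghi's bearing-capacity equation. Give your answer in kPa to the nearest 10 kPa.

q_ult ≈ 630 kPa

Overburden at base level: q = 17.8 × 1.75 = 31.15 kPa.
Cohesion term c·N_c·s_c = 19 × 15.6 × 1.09 = 323.08 kPa; surcharge term q·N_q = 31.15 × 6.93 = 215.87 kPa; self-weight term 0.5·γ·B·N_γ·s_γ = 0.5 × 17.8 × 3.32 × 3.38 × 0.91 = 90.884 kPa.
q_ult = 323.08 + 215.87 + 90.884 = 629.83 kPa.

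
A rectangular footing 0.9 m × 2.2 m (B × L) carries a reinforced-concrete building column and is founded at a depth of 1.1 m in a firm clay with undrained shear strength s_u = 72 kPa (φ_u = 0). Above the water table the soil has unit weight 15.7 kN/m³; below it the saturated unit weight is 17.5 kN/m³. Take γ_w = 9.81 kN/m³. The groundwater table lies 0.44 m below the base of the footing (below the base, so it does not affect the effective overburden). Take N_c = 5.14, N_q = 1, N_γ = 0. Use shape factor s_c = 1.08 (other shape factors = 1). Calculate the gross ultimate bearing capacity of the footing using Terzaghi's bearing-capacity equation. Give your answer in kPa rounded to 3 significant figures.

q = γ·D_f = 15.7 × 1.1 = 17.27 kPa.
c·N_c·s_c = 72 × 5.14 × 1.08 = 399.69 kPa
q·N_q = 17.27 × 1 = 17.27 kPa
q_ult = 399.69 + 17.27 = 416.96 kPa.

q_ult ≈ 417 kPa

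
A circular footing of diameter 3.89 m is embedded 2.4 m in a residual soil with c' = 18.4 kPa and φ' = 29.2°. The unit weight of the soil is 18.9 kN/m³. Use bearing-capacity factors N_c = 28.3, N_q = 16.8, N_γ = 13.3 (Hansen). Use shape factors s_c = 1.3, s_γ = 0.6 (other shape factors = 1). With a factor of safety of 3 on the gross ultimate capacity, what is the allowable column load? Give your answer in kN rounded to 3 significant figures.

P_all ≈ 6860 kN

q = γ·D_f = 18.9 × 2.4 = 45.36 kPa.
c·N_c·s_c = 18.4 × 28.3 × 1.3 = 676.94 kPa
q·N_q = 45.36 × 16.8 = 762.05 kPa
0.5·γ·B·N_γ·s_γ = 0.5 × 18.9 × 3.89 × 13.3 × 0.6 = 293.35 kPa
q_ult = 676.94 + 762.05 + 293.35 = 1732.3 kPa.
Gross allowable pressure q_all = 1732.3 / 3 = 577.44 kPa.
Footing area = 11.8847 m², so allowable column load = 577.44 × 11.8847 = 6862.8 kN.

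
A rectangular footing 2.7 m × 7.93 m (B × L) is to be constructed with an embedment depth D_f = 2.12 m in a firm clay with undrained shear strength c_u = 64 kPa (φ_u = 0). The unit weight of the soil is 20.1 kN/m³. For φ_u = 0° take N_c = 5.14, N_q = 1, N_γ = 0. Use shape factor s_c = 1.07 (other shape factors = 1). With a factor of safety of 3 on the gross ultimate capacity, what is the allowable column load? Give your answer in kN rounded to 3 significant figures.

P_all ≈ 2820 kN

Effective surcharge at the founding depth q = γ·D_f = 20.1 × 2.12 = 42.612 kPa.
q_ult = c·N_c·s_c + q·N_q
     = 64 × 5.14 × 1.07 + 42.612 × 1
     = 351.99 + 42.612 = 394.6 kPa.
Gross allowable pressure q_all = 394.6 / 3 = 131.53 kPa.
Footing area = 21.411 m², so allowable column load = 131.53 × 21.411 = 2816.3 kN.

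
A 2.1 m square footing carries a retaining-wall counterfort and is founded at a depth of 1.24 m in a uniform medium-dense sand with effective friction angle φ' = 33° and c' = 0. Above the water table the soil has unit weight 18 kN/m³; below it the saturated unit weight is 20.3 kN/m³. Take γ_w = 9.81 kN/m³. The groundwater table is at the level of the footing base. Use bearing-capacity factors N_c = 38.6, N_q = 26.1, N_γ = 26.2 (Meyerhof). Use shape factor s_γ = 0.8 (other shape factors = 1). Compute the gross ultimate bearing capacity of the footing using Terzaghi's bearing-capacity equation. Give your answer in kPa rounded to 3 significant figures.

q_ult ≈ 813 kPa

Overburden at base level: q = 18 × 1.24 = 22.32 kPa.
Below the base the soil is submerged, so the ½γBN_γ term uses γ' = 20.3 − 9.81 = 10.49 kN/m³.
Surcharge term q·N_q = 22.32 × 26.1 = 582.55 kPa; self-weight term 0.5·γ·B·N_γ·s_γ = 0.5 × 10.49 × 2.1 × 26.2 × 0.8 = 230.86 kPa.
q_ult = 582.55 + 230.86 = 813.42 kPa.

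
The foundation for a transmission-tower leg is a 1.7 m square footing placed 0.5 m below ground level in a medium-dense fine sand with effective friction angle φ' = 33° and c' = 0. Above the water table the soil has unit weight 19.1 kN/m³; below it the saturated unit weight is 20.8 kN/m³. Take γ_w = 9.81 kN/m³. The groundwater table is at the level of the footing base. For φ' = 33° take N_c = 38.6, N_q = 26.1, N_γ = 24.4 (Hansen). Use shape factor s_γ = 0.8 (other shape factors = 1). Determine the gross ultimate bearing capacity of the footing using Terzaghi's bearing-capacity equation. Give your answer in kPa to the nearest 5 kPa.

q_ult ≈ 430 kPa

Overburden at base level: q = 19.1 × 0.5 = 9.55 kPa.
Below the base the soil is submerged, so the ½γBN_γ term uses γ' = 20.8 − 9.81 = 10.99 kN/m³.
Surcharge term q·N_q = 9.55 × 26.1 = 249.26 kPa; self-weight term 0.5·γ·B·N_γ·s_γ = 0.5 × 10.99 × 1.7 × 24.4 × 0.8 = 182.35 kPa.
q_ult = 249.26 + 182.35 = 431.6 kPa.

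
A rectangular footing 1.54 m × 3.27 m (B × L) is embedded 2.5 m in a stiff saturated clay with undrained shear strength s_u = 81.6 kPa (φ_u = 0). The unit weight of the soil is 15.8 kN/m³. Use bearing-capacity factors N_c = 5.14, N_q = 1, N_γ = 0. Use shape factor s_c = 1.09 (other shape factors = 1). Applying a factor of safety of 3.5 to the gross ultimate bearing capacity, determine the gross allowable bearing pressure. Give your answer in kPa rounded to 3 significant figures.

Effective surcharge at the founding depth q = γ·D_f = 15.8 × 2.5 = 39.5 kPa.
q_ult = c·N_c·s_c + q·N_q
     = 81.6 × 5.14 × 1.09 + 39.5 × 1
     = 457.17 + 39.5 = 496.67 kPa.
q_all = q_ult / FS = 496.67 / 3.5 = 141.91 kPa.

q_all ≈ 142 kPa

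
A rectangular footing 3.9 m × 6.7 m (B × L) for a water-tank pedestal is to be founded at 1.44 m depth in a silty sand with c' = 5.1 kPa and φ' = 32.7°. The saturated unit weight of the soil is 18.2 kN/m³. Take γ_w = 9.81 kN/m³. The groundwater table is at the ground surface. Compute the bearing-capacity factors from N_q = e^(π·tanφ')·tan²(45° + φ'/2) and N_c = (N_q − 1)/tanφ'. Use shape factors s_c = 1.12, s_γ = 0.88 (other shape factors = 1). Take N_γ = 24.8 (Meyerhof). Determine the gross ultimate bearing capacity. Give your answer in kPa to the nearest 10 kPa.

tan32.7° = 0.642, so N_q = e^(π×0.642)·tan²(61.35°) = 7.515 × 3.35 = 25.18.
N_c = (25.18 − 1)/tan32.7° = 37.66.
Water table at ground surface, so effective unit weight γ' = 18.2 − 9.81 = 8.39 kN/m³ is used throughout; overburden q = 8.39 × 1.44 = 12.082 kPa; the same γ' applies in the ½γBN_γ term.
Cohesion term c·N_c·s_c = 5.1 × 37.657 × 1.12 = 215.09 kPa; surcharge term q·N_q = 12.082 × 25.175 = 304.16 kPa; self-weight term 0.5·γ·B·N_γ·s_γ = 0.5 × 8.39 × 3.9 × 24.8 × 0.88 = 357.05 kPa.
q_ult = 215.09 + 304.16 + 357.05 = 876.3 kPa.

q_ult ≈ 880 kPa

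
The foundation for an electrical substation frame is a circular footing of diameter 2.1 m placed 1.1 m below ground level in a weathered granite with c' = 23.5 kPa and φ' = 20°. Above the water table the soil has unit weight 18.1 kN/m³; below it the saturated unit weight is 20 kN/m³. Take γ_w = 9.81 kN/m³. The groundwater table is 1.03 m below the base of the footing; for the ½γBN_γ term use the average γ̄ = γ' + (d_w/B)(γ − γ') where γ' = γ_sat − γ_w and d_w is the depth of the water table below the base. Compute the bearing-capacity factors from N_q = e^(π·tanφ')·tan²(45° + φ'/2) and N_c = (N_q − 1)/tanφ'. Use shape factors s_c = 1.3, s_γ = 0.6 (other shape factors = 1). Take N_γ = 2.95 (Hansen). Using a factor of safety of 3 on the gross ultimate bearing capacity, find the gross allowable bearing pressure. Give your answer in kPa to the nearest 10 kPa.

N_q = e^(π·tan20°)·tan²(55°) = 6.4; N_c = (N_q − 1)/tanφ' = 14.83.
q = γ·D_f = 18.1 × 1.1 = 19.91 kPa.
γ' = 10.19 kN/m³; averaging over the depth B below the base, γ̄ = γ' + (d_w/B)(γ − γ') = 14.07 kN/m³.
c·N_c·s_c = 23.5 × 14.835 × 1.3 = 453.2 kPa
q·N_q = 19.91 × 6.3994 = 127.41 kPa
0.5·γ·B·N_γ·s_γ = 0.5 × 14.07 × 2.1 × 2.95 × 0.6 = 26.148 kPa
q_ult = 453.2 + 127.41 + 26.148 = 606.76 kPa.
q_all = 606.76 / 3 = 202.25 kPa.

q_all ≈ 200 kPa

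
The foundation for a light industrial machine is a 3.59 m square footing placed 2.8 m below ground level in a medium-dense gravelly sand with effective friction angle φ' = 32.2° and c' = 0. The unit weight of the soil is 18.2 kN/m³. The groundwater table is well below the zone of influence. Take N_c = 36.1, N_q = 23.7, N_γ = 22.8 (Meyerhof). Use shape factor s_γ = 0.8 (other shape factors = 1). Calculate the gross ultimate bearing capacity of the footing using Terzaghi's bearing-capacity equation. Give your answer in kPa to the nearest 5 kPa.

q_ult ≈ 1805 kPa

q = γ·D_f = 18.2 × 2.8 = 50.96 kPa.
q·N_q = 50.96 × 23.7 = 1207.8 kPa
0.5·γ·B·N_γ·s_γ = 0.5 × 18.2 × 3.59 × 22.8 × 0.8 = 595.88 kPa
q_ult = 1207.8 + 595.88 = 1803.6 kPa.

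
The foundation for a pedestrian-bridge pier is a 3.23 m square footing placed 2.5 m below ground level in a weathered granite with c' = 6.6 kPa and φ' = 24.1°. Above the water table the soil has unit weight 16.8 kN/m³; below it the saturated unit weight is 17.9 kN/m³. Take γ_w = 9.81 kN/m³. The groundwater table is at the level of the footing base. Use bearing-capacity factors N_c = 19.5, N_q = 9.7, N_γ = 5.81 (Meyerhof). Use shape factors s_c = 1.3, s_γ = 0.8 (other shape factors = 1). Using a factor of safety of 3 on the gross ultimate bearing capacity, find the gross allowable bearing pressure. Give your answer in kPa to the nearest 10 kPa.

Effective surcharge at the founding depth q = γ·D_f = 16.8 × 2.5 = 42 kPa.
The water table coincides with the base, so in the self-weight term γ → γ' = 8.09 kN/m³.
q_ult = c·N_c·s_c + q·N_q + 0.5·γ·B·N_γ·s_γ
     = 6.6 × 19.5 × 1.3 + 42 × 9.7 + 0.5 × 8.09 × 3.23 × 5.81 × 0.8
     = 167.31 + 407.4 + 60.728 = 635.44 kPa.
q_all = 635.44 / 3 = 211.81 kPa.

q_all ≈ 210 kPa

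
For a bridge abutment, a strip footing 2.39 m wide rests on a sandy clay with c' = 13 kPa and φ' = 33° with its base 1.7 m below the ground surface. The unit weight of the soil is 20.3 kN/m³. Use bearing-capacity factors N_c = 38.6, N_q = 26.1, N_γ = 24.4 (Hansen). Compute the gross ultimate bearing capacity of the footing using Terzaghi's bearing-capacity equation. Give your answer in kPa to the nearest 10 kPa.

q_ult ≈ 1990 kPa

Effective surcharge at the founding depth q = γ·D_f = 20.3 × 1.7 = 34.51 kPa.
q_ult = c·N_c + q·N_q + 0.5·γ·B·N_γ
     = 13 × 38.6 + 34.51 × 26.1 + 0.5 × 20.3 × 2.39 × 24.4
     = 501.8 + 900.71 + 591.91 = 1994.4 kPa.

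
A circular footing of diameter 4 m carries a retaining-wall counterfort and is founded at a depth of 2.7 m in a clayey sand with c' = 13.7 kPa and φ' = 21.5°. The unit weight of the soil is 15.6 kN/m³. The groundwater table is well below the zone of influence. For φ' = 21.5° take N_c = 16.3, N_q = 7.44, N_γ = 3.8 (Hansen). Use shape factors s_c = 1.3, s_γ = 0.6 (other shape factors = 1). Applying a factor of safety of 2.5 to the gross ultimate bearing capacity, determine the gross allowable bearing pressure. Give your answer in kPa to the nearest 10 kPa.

Effective surcharge at the founding depth q = γ·D_f = 15.6 × 2.7 = 42.12 kPa.
q_ult = c·N_c·s_c + q·N_q + 0.5·γ·B·N_γ·s_γ
     = 13.7 × 16.3 × 1.3 + 42.12 × 7.44 + 0.5 × 15.6 × 4 × 3.8 × 0.6
     = 290.3 + 313.37 + 71.136 = 674.81 kPa.
q_all = q_ult / FS = 674.81 / 2.5 = 269.92 kPa.

q_all ≈ 270 kPa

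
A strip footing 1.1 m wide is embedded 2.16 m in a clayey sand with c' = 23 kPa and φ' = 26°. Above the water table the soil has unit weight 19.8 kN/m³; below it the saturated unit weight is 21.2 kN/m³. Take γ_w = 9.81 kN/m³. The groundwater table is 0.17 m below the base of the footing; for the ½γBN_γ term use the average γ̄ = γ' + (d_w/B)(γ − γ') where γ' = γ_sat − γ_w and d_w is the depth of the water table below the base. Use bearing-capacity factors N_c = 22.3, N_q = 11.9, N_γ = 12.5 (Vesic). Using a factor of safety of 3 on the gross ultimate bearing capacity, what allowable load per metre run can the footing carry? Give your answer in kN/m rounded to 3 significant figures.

q = γ·D_f = 19.8 × 2.16 = 42.768 kPa.
γ' = 11.39 kN/m³; averaging over the depth B below the base, γ̄ = γ' + (d_w/B)(γ − γ') = 12.69 kN/m³.
c·N_c = 23 × 22.3 = 512.9 kPa
q·N_q = 42.768 × 11.9 = 508.94 kPa
0.5·γ·B·N_γ = 0.5 × 12.69 × 1.1 × 12.5 = 87.242 kPa
q_ult = 512.9 + 508.94 + 87.242 = 1109.1 kPa.
Gross allowable pressure q_all = 1109.1 / 3 = 369.69 kPa.
Allowable wall load = q_all × B = 369.69 × 1.1 = 406.66 kN per metre run.

≈ 407 kN/m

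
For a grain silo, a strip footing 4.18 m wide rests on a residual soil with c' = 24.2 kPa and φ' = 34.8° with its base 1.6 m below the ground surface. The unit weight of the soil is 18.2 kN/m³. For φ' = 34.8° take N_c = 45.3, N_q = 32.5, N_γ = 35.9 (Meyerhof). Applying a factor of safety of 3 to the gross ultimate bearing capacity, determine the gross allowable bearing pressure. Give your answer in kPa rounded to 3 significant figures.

q_all ≈ 1140 kPa

Effective surcharge at the founding depth q = γ·D_f = 18.2 × 1.6 = 29.12 kPa.
q_ult = c·N_c + q·N_q + 0.5·γ·B·N_γ
     = 24.2 × 45.3 + 29.12 × 32.5 + 0.5 × 18.2 × 4.18 × 35.9
     = 1096.3 + 946.4 + 1365.6 = 3408.2 kPa.
q_all = q_ult / FS = 3408.2 / 3 = 1136.1 kPa.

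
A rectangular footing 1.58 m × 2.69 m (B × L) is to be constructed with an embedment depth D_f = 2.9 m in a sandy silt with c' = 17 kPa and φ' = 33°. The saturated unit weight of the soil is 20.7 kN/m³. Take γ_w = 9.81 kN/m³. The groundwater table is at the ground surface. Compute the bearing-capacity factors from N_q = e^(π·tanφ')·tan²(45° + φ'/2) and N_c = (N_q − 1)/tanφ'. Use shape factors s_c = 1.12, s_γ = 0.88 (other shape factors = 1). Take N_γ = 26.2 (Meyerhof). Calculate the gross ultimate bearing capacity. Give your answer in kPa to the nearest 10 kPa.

q_ult ≈ 1760 kPa

tan33° = 0.6494, so N_q = e^(π×0.6494)·tan²(61.5°) = 7.692 × 3.392 = 26.09.
N_c = (26.09 − 1)/tan33° = 38.64.
γ' = 20.7 − 9.81 = 10.89 kN/m³ (submerged throughout). q = 10.89 × 2.9 = 31.581 kPa; the same γ' applies in the ½γBN_γ term.
c·N_c·s_c = 17 × 38.638 × 1.12 = 735.67 kPa
q·N_q = 31.581 × 26.092 = 824.01 kPa
0.5·γ·B·N_γ·s_γ = 0.5 × 10.89 × 1.58 × 26.2 × 0.88 = 198.35 kPa
q_ult = 735.67 + 824.01 + 198.35 = 1758 kPa.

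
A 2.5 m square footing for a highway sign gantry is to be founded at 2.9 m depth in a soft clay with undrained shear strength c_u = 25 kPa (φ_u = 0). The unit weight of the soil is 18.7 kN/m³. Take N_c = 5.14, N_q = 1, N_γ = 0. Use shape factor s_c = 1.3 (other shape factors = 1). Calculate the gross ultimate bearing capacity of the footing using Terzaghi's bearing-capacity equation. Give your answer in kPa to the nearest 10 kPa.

q_ult ≈ 220 kPa

q = γ·D_f = 18.7 × 2.9 = 54.23 kPa.
c·N_c·s_c = 25 × 5.14 × 1.3 = 167.05 kPa
q·N_q = 54.23 × 1 = 54.23 kPa
q_ult = 167.05 + 54.23 = 221.28 kPa.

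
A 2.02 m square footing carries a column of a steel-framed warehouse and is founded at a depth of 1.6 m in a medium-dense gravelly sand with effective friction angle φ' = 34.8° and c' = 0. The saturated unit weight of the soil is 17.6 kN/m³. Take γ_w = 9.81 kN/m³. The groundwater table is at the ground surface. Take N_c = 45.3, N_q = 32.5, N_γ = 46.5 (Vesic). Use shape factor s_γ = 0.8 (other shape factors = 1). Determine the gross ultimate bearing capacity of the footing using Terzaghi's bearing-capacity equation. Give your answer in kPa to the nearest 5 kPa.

q_ult ≈ 700 kPa

Water table at ground surface, so effective unit weight γ' = 17.6 − 9.81 = 7.79 kN/m³ is used throughout; overburden q = 7.79 × 1.6 = 12.464 kPa; the same γ' applies in the ½γBN_γ term.
Surcharge term q·N_q = 12.464 × 32.5 = 405.08 kPa; self-weight term 0.5·γ·B·N_γ·s_γ = 0.5 × 7.79 × 2.02 × 46.5 × 0.8 = 292.69 kPa.
q_ult = 405.08 + 292.69 = 697.77 kPa.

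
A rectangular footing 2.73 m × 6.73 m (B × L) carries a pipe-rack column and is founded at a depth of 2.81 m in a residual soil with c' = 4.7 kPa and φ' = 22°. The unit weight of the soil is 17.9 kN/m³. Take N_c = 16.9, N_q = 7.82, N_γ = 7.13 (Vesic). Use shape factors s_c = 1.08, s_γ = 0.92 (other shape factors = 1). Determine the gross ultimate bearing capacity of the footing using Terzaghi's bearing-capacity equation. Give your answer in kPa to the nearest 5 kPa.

q_ult ≈ 640 kPa

Overburden at base level: q = 17.9 × 2.81 = 50.299 kPa.
Cohesion term c·N_c·s_c = 4.7 × 16.9 × 1.08 = 85.784 kPa; surcharge term q·N_q = 50.299 × 7.82 = 393.34 kPa; self-weight term 0.5·γ·B·N_γ·s_γ = 0.5 × 17.9 × 2.73 × 7.13 × 0.92 = 160.27 kPa.
q_ult = 85.784 + 393.34 + 160.27 = 639.4 kPa.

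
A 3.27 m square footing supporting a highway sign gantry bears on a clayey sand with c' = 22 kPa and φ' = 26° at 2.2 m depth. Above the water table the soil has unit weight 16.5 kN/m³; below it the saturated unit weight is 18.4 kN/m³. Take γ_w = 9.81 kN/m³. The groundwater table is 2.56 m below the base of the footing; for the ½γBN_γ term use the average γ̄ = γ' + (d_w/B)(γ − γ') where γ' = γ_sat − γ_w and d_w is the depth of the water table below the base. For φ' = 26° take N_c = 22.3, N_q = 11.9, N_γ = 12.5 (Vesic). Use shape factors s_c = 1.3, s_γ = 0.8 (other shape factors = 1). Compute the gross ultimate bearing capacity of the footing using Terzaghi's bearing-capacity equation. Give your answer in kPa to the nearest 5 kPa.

q_ult ≈ 1310 kPa

Effective surcharge at the founding depth q = γ·D_f = 16.5 × 2.2 = 36.3 kPa.
With d_w = 2.56 m < B, γ̄ = 8.59 + (2.56/3.27) × (16.5 − 8.59) = 14.783 kN/m³.
q_ult = c·N_c·s_c + q·N_q + 0.5·γ·B·N_γ·s_γ
     = 22 × 22.3 × 1.3 + 36.3 × 11.9 + 0.5 × 14.783 × 3.27 × 12.5 × 0.8
     = 637.78 + 431.97 + 241.69 = 1311.4 kPa.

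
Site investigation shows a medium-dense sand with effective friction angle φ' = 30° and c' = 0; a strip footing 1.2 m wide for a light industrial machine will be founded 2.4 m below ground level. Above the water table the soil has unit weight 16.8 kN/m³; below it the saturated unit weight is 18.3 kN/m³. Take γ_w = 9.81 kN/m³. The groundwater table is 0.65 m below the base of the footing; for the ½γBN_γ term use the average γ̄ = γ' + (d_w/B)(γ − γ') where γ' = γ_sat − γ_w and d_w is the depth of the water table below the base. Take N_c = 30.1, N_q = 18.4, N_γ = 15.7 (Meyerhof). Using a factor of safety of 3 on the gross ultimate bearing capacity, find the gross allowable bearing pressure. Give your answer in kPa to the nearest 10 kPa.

Effective surcharge at the founding depth q = γ·D_f = 16.8 × 2.4 = 40.32 kPa.
With d_w = 0.65 m < B, γ̄ = 8.49 + (0.65/1.2) × (16.8 − 8.49) = 12.991 kN/m³.
q_ult = q·N_q + 0.5·γ·B·N_γ
     = 40.32 × 18.4 + 0.5 × 12.991 × 1.2 × 15.7
     = 741.89 + 122.38 = 864.27 kPa.
q_all = 864.27 / 3 = 288.09 kPa.

q_all ≈ 290 kPa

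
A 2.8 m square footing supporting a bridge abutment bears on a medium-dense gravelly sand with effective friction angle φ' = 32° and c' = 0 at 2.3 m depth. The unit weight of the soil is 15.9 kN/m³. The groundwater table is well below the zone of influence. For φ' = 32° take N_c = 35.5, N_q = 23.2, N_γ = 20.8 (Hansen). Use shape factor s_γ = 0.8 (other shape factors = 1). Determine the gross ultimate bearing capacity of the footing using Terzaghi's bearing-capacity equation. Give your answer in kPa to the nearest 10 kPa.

q_ult ≈ 1220 kPa

q = γ·D_f = 15.9 × 2.3 = 36.57 kPa.
q·N_q = 36.57 × 23.2 = 848.42 kPa
0.5·γ·B·N_γ·s_γ = 0.5 × 15.9 × 2.8 × 20.8 × 0.8 = 370.41 kPa
q_ult = 848.42 + 370.41 = 1218.8 kPa.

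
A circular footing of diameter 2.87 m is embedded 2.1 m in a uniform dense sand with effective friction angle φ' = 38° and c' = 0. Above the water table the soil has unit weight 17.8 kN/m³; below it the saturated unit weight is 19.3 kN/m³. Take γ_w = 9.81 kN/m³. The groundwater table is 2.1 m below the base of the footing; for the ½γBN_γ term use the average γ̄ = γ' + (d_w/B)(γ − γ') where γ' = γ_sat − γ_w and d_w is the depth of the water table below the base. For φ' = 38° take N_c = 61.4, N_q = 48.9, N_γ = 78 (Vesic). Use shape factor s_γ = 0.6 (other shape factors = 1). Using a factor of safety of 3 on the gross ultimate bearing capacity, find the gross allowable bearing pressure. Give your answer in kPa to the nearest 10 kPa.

q = γ·D_f = 17.8 × 2.1 = 37.38 kPa.
γ' = 9.49 kN/m³; averaging over the depth B below the base, γ̄ = γ' + (d_w/B)(γ − γ') = 15.57 kN/m³.
q·N_q = 37.38 × 48.9 = 1827.9 kPa
0.5·γ·B·N_γ·s_γ = 0.5 × 15.57 × 2.87 × 78 × 0.6 = 1045.7 kPa
q_ult = 1827.9 + 1045.7 = 2873.6 kPa.
q_all = 2873.6 / 3 = 957.85 kPa.

q_all ≈ 960 kPa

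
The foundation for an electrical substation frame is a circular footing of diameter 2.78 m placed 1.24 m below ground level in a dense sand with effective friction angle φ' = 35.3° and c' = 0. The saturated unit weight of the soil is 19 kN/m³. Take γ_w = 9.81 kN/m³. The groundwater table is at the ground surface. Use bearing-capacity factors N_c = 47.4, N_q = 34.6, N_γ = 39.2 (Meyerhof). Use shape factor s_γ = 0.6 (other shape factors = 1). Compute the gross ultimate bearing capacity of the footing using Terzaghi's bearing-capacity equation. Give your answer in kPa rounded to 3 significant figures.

q_ult ≈ 695 kPa

Water table at ground surface, so effective unit weight γ' = 19 − 9.81 = 9.19 kN/m³ is used throughout; overburden q = 9.19 × 1.24 = 11.396 kPa; the same γ' applies in the ½γBN_γ term.
Surcharge term q·N_q = 11.396 × 34.6 = 394.29 kPa; self-weight term 0.5·γ·B·N_γ·s_γ = 0.5 × 9.19 × 2.78 × 39.2 × 0.6 = 300.45 kPa.
q_ult = 394.29 + 300.45 = 694.73 kPa.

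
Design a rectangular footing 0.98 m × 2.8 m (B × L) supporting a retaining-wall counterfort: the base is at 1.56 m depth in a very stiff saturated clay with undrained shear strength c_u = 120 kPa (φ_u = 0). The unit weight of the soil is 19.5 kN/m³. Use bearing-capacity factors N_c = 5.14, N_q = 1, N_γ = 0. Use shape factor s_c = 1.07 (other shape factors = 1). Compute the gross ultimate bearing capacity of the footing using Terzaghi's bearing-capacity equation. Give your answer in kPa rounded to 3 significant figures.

Overburden at base level: q = 19.5 × 1.56 = 30.42 kPa.
Cohesion term c·N_c·s_c = 120 × 5.14 × 1.07 = 659.98 kPa; surcharge term q·N_q = 30.42 × 1 = 30.42 kPa.
q_ult = 659.98 + 30.42 = 690.4 kPa.

q_ult ≈ 690 kPa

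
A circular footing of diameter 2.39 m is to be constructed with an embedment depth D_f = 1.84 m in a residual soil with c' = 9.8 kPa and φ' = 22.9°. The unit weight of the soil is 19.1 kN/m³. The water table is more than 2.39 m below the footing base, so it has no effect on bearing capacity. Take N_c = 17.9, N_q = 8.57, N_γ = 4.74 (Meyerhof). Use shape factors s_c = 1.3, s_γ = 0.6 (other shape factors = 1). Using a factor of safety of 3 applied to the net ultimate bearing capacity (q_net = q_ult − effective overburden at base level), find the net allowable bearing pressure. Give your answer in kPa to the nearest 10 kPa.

Effective surcharge at the founding depth q = γ·D_f = 19.1 × 1.84 = 35.144 kPa.
q_ult = c·N_c·s_c + q·N_q + 0.5·γ·B·N_γ·s_γ
     = 9.8 × 17.9 × 1.3 + 35.144 × 8.57 + 0.5 × 19.1 × 2.39 × 4.74 × 0.6
     = 228.05 + 301.18 + 64.913 = 594.14 kPa.
Net ultimate: q_net = 594.14 − 35.144 = 559 kPa.
q_all(net) = 559 / 3 = 186.33 kPa.

q_all(net) ≈ 190 kPa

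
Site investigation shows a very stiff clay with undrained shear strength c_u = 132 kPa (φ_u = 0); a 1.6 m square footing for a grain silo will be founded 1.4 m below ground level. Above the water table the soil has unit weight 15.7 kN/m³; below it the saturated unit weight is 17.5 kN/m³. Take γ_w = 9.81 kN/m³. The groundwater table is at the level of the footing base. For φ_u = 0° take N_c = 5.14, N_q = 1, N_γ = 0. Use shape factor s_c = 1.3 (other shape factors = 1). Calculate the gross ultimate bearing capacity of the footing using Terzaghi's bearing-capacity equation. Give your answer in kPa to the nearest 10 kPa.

q_ult ≈ 900 kPa

q = γ·D_f = 15.7 × 1.4 = 21.98 kPa.
c·N_c·s_c = 132 × 5.14 × 1.3 = 882.02 kPa
q·N_q = 21.98 × 1 = 21.98 kPa
q_ult = 882.02 + 21.98 = 904 kPa.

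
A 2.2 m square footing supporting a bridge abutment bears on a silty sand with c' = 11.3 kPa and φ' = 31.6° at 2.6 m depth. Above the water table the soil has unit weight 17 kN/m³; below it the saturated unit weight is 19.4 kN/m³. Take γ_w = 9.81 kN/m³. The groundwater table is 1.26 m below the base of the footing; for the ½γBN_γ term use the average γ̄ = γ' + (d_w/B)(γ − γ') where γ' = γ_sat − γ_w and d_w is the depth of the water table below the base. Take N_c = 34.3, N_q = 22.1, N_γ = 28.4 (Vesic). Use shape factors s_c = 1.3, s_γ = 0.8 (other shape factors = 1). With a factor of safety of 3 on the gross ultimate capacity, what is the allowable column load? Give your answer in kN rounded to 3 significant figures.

q = γ·D_f = 17 × 2.6 = 44.2 kPa.
γ' = 9.59 kN/m³; averaging over the depth B below the base, γ̄ = γ' + (d_w/B)(γ − γ') = 13.834 kN/m³.
c·N_c·s_c = 11.3 × 34.3 × 1.3 = 503.87 kPa
q·N_q = 44.2 × 22.1 = 976.82 kPa
0.5·γ·B·N_γ·s_γ = 0.5 × 13.834 × 2.2 × 28.4 × 0.8 = 345.74 kPa
q_ult = 503.87 + 976.82 + 345.74 = 1826.4 kPa.
Gross allowable pressure q_all = 1826.4 / 3 = 608.81 kPa.
Footing area = 4.84 m², so allowable column load = 608.81 × 4.84 = 2946.6 kN.

P_all ≈ 2950 kN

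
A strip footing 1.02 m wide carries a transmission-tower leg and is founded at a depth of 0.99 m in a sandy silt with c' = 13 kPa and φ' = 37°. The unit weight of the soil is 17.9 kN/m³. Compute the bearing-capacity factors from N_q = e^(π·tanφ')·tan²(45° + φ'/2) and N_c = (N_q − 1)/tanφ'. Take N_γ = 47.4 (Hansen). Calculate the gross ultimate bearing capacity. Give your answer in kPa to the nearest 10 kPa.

tan37° = 0.7536, so N_q = e^(π×0.7536)·tan²(63.5°) = 10.669 × 4.023 = 42.92.
N_c = (42.92 − 1)/tan37° = 55.63.
Overburden at base level: q = 17.9 × 0.99 = 17.721 kPa.
Cohesion term c·N_c = 13 × 55.63 = 723.18 kPa; surcharge term q·N_q = 17.721 × 42.92 = 760.58 kPa; self-weight term 0.5·γ·B·N_γ = 0.5 × 17.9 × 1.02 × 47.4 = 432.71 kPa.
q_ult = 723.18 + 760.58 + 432.71 = 1916.5 kPa.

q_ult ≈ 1920 kPa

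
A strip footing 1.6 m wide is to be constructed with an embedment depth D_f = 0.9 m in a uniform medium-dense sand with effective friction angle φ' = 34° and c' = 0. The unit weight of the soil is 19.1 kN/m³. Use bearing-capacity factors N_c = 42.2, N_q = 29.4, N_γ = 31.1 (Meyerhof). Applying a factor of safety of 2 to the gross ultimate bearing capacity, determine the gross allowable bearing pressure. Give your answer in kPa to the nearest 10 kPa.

q_all ≈ 490 kPa

Effective surcharge at the founding depth q = γ·D_f = 19.1 × 0.9 = 17.19 kPa.
q_ult = q·N_q + 0.5·γ·B·N_γ
     = 17.19 × 29.4 + 0.5 × 19.1 × 1.6 × 31.1
     = 505.39 + 475.21 = 980.59 kPa.
q_all = q_ult / FS = 980.59 / 2 = 490.3 kPa.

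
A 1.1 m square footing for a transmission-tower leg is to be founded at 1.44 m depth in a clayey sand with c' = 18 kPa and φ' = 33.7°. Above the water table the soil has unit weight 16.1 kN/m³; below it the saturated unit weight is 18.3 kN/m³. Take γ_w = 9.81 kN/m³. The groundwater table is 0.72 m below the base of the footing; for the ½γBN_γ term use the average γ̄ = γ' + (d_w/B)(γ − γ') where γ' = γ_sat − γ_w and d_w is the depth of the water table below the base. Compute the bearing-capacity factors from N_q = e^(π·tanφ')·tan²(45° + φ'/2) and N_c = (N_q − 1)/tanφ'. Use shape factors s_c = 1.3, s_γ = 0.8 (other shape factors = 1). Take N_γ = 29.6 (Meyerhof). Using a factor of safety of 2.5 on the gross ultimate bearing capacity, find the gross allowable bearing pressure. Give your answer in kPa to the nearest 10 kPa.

q_all ≈ 720 kPa

N_q = e^(π·tan33.7°)·tan²(61.85°) = 28.39; N_c = (N_q − 1)/tanφ' = 41.06.
q = γ·D_f = 16.1 × 1.44 = 23.184 kPa.
γ' = 8.49 kN/m³; averaging over the depth B below the base, γ̄ = γ' + (d_w/B)(γ − γ') = 13.471 kN/m³.
c·N_c·s_c = 18 × 41.063 × 1.3 = 960.88 kPa
q·N_q = 23.184 × 28.386 = 658.1 kPa
0.5·γ·B·N_γ·s_γ = 0.5 × 13.471 × 1.1 × 29.6 × 0.8 = 175.45 kPa
q_ult = 960.88 + 658.1 + 175.45 = 1794.4 kPa.
q_all = 1794.4 / 2.5 = 717.77 kPa.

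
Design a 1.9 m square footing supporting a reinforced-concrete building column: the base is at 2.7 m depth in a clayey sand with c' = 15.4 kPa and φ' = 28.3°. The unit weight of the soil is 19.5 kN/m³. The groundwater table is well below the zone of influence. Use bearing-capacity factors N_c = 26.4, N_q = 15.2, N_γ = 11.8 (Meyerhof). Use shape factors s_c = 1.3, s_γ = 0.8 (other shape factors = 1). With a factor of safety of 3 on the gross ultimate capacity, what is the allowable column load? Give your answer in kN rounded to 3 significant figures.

P_all ≈ 1810 kN

Effective surcharge at the founding depth q = γ·D_f = 19.5 × 2.7 = 52.65 kPa.
q_ult = c·N_c·s_c + q·N_q + 0.5·γ·B·N_γ·s_γ
     = 15.4 × 26.4 × 1.3 + 52.65 × 15.2 + 0.5 × 19.5 × 1.9 × 11.8 × 0.8
     = 528.53 + 800.28 + 174.88 = 1503.7 kPa.
Gross allowable pressure q_all = 1503.7 / 3 = 501.23 kPa.
Footing area = 3.61 m², so allowable column load = 501.23 × 3.61 = 1809.4 kN.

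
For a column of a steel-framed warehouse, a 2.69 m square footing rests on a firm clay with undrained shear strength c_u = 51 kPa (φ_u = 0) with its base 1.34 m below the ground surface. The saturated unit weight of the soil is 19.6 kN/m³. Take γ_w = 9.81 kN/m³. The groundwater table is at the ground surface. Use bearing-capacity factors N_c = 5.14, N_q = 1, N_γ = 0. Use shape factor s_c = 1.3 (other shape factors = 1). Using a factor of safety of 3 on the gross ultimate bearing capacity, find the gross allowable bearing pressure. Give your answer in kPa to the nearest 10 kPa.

q_all ≈ 120 kPa

Water table at ground surface, so effective unit weight γ' = 19.6 − 9.81 = 9.79 kN/m³ is used throughout; overburden q = 9.79 × 1.34 = 13.119 kPa.
Cohesion term c·N_c·s_c = 51 × 5.14 × 1.3 = 340.78 kPa; surcharge term q·N_q = 13.119 × 1 = 13.119 kPa.
q_ult = 340.78 + 13.119 = 353.9 kPa.
q_all = 353.9 / 3 = 117.97 kPa.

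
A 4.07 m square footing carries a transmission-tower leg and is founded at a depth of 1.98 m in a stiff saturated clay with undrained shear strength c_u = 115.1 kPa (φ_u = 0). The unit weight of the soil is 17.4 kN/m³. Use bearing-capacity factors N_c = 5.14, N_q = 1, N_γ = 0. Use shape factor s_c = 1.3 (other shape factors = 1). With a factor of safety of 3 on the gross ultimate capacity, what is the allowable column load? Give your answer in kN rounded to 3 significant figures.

Overburden at base level: q = 17.4 × 1.98 = 34.452 kPa.
Cohesion term c·N_c·s_c = 115.1 × 5.14 × 1.3 = 769.1 kPa; surcharge term q·N_q = 34.452 × 1 = 34.452 kPa.
q_ult = 769.1 + 34.452 = 803.55 kPa.
Gross allowable pressure q_all = 803.55 / 3 = 267.85 kPa.
Footing area = 16.5649 m², so allowable column load = 267.85 × 16.5649 = 4436.9 kN.

P_all ≈ 4440 kN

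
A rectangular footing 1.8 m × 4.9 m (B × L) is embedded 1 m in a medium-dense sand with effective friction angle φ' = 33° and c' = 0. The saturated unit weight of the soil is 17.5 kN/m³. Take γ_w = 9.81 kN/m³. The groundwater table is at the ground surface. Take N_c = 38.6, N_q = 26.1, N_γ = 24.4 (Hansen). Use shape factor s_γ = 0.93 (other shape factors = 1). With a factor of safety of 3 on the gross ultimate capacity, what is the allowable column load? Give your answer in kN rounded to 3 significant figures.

Water table at ground surface, so effective unit weight γ' = 17.5 − 9.81 = 7.69 kN/m³ is used throughout; overburden q = 7.69 × 1 = 7.69 kPa; the same γ' applies in the ½γBN_γ term.
Surcharge term q·N_q = 7.69 × 26.1 = 200.71 kPa; self-weight term 0.5·γ·B·N_γ·s_γ = 0.5 × 7.69 × 1.8 × 24.4 × 0.93 = 157.05 kPa.
q_ult = 200.71 + 157.05 = 357.76 kPa.
Gross allowable pressure q_all = 357.76 / 3 = 119.25 kPa.
Footing area = 8.82 m², so allowable column load = 119.25 × 8.82 = 1051.8 kN.

P_all ≈ 1050 kN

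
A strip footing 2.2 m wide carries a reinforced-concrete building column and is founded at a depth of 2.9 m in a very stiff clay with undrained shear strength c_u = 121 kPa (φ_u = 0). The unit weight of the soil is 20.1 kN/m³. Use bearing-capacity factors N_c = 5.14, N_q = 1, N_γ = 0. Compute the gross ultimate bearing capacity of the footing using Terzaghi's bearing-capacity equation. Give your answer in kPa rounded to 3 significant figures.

q = γ·D_f = 20.1 × 2.9 = 58.29 kPa.
c·N_c = 121 × 5.14 = 621.94 kPa
q·N_q = 58.29 × 1 = 58.29 kPa
q_ult = 621.94 + 58.29 = 680.23 kPa.

q_ult ≈ 680 kPa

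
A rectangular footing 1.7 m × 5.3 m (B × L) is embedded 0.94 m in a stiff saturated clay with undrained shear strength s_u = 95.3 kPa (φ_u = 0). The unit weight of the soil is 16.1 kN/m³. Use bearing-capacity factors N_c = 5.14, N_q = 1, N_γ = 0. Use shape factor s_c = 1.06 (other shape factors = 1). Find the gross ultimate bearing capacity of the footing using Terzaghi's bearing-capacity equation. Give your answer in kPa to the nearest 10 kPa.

q = γ·D_f = 16.1 × 0.94 = 15.134 kPa.
c·N_c·s_c = 95.3 × 5.14 × 1.06 = 519.23 kPa
q·N_q = 15.134 × 1 = 15.134 kPa
q_ult = 519.23 + 15.134 = 534.37 kPa.

q_ult ≈ 530 kPa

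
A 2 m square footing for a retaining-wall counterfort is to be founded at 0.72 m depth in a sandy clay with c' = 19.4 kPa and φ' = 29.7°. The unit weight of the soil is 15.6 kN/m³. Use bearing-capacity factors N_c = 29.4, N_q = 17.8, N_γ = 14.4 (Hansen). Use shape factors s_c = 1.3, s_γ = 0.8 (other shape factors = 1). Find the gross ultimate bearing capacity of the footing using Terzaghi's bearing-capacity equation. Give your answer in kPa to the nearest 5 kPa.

q_ult ≈ 1120 kPa

Effective surcharge at the founding depth q = γ·D_f = 15.6 × 0.72 = 11.232 kPa.
q_ult = c·N_c·s_c + q·N_q + 0.5·γ·B·N_γ·s_γ
     = 19.4 × 29.4 × 1.3 + 11.232 × 17.8 + 0.5 × 15.6 × 2 × 14.4 × 0.8
     = 741.47 + 199.93 + 179.71 = 1121.1 kPa.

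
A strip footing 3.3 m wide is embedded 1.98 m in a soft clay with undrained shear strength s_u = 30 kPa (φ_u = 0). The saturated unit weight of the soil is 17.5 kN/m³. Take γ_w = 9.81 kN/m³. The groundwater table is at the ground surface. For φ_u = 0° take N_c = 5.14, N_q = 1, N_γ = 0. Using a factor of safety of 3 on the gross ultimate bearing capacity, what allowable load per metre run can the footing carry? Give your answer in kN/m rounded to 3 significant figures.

≈ 186 kN/m

Water table at ground surface, so effective unit weight γ' = 17.5 − 9.81 = 7.69 kN/m³ is used throughout; overburden q = 7.69 × 1.98 = 15.226 kPa.
Cohesion term c·N_c = 30 × 5.14 = 154.2 kPa; surcharge term q·N_q = 15.226 × 1 = 15.226 kPa.
q_ult = 154.2 + 15.226 = 169.43 kPa.
Gross allowable pressure q_all = 169.43 / 3 = 56.475 kPa.
Allowable wall load = q_all × B = 56.475 × 3.3 = 186.37 kN per metre run.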